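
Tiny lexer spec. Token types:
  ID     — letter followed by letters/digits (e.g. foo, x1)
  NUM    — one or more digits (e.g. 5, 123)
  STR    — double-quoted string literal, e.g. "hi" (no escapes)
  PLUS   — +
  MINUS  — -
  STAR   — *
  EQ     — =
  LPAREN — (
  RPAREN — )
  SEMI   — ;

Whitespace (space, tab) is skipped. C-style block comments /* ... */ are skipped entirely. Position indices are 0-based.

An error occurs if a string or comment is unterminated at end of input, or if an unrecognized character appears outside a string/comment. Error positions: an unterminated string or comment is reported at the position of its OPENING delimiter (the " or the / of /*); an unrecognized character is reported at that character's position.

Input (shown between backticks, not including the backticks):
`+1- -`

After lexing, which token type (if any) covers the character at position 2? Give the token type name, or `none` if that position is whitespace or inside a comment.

Answer: MINUS

Derivation:
pos=0: emit PLUS '+'
pos=1: emit NUM '1' (now at pos=2)
pos=2: emit MINUS '-'
pos=4: emit MINUS '-'
DONE. 4 tokens: [PLUS, NUM, MINUS, MINUS]
Position 2: char is '-' -> MINUS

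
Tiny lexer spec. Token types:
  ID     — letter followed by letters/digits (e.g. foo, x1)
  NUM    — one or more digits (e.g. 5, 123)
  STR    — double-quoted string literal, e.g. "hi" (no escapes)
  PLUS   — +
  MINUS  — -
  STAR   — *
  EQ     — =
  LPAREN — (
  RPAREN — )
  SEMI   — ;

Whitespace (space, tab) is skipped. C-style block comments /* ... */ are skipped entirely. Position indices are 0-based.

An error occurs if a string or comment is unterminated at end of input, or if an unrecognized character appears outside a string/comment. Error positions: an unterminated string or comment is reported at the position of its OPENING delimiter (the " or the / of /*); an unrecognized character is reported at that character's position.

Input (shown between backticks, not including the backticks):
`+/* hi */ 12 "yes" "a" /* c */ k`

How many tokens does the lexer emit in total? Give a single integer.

pos=0: emit PLUS '+'
pos=1: enter COMMENT mode (saw '/*')
exit COMMENT mode (now at pos=9)
pos=10: emit NUM '12' (now at pos=12)
pos=13: enter STRING mode
pos=13: emit STR "yes" (now at pos=18)
pos=19: enter STRING mode
pos=19: emit STR "a" (now at pos=22)
pos=23: enter COMMENT mode (saw '/*')
exit COMMENT mode (now at pos=30)
pos=31: emit ID 'k' (now at pos=32)
DONE. 5 tokens: [PLUS, NUM, STR, STR, ID]

Answer: 5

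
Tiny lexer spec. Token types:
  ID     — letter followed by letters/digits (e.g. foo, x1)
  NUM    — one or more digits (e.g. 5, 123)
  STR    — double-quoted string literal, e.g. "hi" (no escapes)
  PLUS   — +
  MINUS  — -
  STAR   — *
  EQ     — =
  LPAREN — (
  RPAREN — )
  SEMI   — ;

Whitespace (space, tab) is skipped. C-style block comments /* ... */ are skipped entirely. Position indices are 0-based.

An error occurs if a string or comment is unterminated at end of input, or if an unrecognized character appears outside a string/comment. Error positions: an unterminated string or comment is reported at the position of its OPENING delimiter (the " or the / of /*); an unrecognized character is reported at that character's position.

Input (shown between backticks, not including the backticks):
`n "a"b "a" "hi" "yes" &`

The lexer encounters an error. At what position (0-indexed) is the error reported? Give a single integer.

pos=0: emit ID 'n' (now at pos=1)
pos=2: enter STRING mode
pos=2: emit STR "a" (now at pos=5)
pos=5: emit ID 'b' (now at pos=6)
pos=7: enter STRING mode
pos=7: emit STR "a" (now at pos=10)
pos=11: enter STRING mode
pos=11: emit STR "hi" (now at pos=15)
pos=16: enter STRING mode
pos=16: emit STR "yes" (now at pos=21)
pos=22: ERROR — unrecognized char '&'

Answer: 22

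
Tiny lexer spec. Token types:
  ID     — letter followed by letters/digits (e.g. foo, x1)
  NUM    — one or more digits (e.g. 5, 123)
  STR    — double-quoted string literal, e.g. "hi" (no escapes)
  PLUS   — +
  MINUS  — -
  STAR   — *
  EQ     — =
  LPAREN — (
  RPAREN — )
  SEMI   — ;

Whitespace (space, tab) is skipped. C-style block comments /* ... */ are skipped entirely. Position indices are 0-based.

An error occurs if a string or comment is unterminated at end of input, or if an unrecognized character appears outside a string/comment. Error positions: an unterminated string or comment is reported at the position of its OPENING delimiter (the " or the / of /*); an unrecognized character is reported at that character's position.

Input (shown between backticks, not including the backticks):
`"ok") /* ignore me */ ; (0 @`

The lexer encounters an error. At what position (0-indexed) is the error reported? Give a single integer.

Answer: 27

Derivation:
pos=0: enter STRING mode
pos=0: emit STR "ok" (now at pos=4)
pos=4: emit RPAREN ')'
pos=6: enter COMMENT mode (saw '/*')
exit COMMENT mode (now at pos=21)
pos=22: emit SEMI ';'
pos=24: emit LPAREN '('
pos=25: emit NUM '0' (now at pos=26)
pos=27: ERROR — unrecognized char '@'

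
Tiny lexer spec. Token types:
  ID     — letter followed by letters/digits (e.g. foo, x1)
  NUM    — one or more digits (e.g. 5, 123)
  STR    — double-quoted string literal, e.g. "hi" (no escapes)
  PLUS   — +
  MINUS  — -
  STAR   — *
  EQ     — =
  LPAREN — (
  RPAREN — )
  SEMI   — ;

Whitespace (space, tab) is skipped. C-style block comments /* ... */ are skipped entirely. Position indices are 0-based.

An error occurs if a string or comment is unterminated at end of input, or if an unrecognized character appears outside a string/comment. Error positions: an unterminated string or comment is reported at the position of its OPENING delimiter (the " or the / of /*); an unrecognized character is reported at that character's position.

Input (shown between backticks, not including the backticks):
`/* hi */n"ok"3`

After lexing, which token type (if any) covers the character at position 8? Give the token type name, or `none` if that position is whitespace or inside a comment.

pos=0: enter COMMENT mode (saw '/*')
exit COMMENT mode (now at pos=8)
pos=8: emit ID 'n' (now at pos=9)
pos=9: enter STRING mode
pos=9: emit STR "ok" (now at pos=13)
pos=13: emit NUM '3' (now at pos=14)
DONE. 3 tokens: [ID, STR, NUM]
Position 8: char is 'n' -> ID

Answer: ID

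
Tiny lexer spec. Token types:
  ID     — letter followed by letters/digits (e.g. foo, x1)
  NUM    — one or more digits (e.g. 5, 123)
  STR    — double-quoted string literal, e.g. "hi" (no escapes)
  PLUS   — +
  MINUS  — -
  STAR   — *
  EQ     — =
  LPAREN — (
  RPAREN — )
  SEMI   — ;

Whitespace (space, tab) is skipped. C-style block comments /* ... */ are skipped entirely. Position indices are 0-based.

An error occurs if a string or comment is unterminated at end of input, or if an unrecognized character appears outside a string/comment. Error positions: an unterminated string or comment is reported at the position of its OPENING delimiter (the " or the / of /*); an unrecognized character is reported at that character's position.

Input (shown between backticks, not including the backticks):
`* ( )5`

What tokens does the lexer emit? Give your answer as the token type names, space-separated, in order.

Answer: STAR LPAREN RPAREN NUM

Derivation:
pos=0: emit STAR '*'
pos=2: emit LPAREN '('
pos=4: emit RPAREN ')'
pos=5: emit NUM '5' (now at pos=6)
DONE. 4 tokens: [STAR, LPAREN, RPAREN, NUM]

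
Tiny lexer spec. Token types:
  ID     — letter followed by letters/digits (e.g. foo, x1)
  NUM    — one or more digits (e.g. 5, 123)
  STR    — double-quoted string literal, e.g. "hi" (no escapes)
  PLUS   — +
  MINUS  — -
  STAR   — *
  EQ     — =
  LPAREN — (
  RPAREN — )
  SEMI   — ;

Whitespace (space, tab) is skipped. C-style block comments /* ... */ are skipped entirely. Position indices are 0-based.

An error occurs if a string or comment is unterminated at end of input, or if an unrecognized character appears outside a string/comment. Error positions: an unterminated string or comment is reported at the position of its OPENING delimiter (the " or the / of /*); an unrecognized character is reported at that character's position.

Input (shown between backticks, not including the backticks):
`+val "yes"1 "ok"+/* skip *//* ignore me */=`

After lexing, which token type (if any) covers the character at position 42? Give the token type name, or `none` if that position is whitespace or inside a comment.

Answer: EQ

Derivation:
pos=0: emit PLUS '+'
pos=1: emit ID 'val' (now at pos=4)
pos=5: enter STRING mode
pos=5: emit STR "yes" (now at pos=10)
pos=10: emit NUM '1' (now at pos=11)
pos=12: enter STRING mode
pos=12: emit STR "ok" (now at pos=16)
pos=16: emit PLUS '+'
pos=17: enter COMMENT mode (saw '/*')
exit COMMENT mode (now at pos=27)
pos=27: enter COMMENT mode (saw '/*')
exit COMMENT mode (now at pos=42)
pos=42: emit EQ '='
DONE. 7 tokens: [PLUS, ID, STR, NUM, STR, PLUS, EQ]
Position 42: char is '=' -> EQ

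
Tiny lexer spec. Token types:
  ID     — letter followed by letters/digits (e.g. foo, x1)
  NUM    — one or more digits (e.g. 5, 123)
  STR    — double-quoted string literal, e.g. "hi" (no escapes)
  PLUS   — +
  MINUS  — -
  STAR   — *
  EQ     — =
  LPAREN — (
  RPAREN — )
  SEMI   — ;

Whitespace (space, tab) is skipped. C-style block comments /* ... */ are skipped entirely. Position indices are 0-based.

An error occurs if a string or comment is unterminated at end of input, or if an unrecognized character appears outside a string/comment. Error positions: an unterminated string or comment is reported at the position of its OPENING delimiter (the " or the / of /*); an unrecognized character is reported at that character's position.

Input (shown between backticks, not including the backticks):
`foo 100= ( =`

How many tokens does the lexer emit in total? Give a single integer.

Answer: 5

Derivation:
pos=0: emit ID 'foo' (now at pos=3)
pos=4: emit NUM '100' (now at pos=7)
pos=7: emit EQ '='
pos=9: emit LPAREN '('
pos=11: emit EQ '='
DONE. 5 tokens: [ID, NUM, EQ, LPAREN, EQ]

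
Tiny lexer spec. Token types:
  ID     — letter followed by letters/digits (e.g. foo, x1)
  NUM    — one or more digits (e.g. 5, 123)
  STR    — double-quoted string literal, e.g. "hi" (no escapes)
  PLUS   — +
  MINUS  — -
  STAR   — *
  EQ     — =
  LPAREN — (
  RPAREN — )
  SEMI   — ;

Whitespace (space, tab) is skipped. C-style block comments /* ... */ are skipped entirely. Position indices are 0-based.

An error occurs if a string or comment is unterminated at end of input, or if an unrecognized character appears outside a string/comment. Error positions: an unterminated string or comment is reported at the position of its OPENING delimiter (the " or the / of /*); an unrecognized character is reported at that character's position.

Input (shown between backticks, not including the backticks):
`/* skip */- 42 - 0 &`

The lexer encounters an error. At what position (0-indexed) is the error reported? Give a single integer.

pos=0: enter COMMENT mode (saw '/*')
exit COMMENT mode (now at pos=10)
pos=10: emit MINUS '-'
pos=12: emit NUM '42' (now at pos=14)
pos=15: emit MINUS '-'
pos=17: emit NUM '0' (now at pos=18)
pos=19: ERROR — unrecognized char '&'

Answer: 19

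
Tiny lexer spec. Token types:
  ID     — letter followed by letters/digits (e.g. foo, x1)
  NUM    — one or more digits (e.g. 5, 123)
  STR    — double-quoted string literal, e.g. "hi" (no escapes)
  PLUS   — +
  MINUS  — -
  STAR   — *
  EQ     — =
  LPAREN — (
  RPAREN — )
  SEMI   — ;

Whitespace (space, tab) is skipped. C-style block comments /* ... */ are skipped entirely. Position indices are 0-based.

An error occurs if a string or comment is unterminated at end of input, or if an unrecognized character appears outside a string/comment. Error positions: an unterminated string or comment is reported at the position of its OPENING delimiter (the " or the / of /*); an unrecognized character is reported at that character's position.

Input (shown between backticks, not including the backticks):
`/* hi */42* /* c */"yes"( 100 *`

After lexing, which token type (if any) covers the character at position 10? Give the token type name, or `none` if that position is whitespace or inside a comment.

Answer: STAR

Derivation:
pos=0: enter COMMENT mode (saw '/*')
exit COMMENT mode (now at pos=8)
pos=8: emit NUM '42' (now at pos=10)
pos=10: emit STAR '*'
pos=12: enter COMMENT mode (saw '/*')
exit COMMENT mode (now at pos=19)
pos=19: enter STRING mode
pos=19: emit STR "yes" (now at pos=24)
pos=24: emit LPAREN '('
pos=26: emit NUM '100' (now at pos=29)
pos=30: emit STAR '*'
DONE. 6 tokens: [NUM, STAR, STR, LPAREN, NUM, STAR]
Position 10: char is '*' -> STAR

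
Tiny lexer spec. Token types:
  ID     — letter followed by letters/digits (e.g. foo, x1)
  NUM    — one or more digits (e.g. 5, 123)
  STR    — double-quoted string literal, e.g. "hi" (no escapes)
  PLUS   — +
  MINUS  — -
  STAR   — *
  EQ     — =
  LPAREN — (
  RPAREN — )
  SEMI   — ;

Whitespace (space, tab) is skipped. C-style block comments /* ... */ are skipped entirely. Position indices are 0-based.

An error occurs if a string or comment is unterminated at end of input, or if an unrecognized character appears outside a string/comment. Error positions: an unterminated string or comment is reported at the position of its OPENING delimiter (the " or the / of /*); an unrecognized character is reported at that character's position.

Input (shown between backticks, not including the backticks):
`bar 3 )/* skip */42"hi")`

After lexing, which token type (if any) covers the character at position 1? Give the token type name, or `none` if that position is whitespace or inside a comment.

pos=0: emit ID 'bar' (now at pos=3)
pos=4: emit NUM '3' (now at pos=5)
pos=6: emit RPAREN ')'
pos=7: enter COMMENT mode (saw '/*')
exit COMMENT mode (now at pos=17)
pos=17: emit NUM '42' (now at pos=19)
pos=19: enter STRING mode
pos=19: emit STR "hi" (now at pos=23)
pos=23: emit RPAREN ')'
DONE. 6 tokens: [ID, NUM, RPAREN, NUM, STR, RPAREN]
Position 1: char is 'a' -> ID

Answer: ID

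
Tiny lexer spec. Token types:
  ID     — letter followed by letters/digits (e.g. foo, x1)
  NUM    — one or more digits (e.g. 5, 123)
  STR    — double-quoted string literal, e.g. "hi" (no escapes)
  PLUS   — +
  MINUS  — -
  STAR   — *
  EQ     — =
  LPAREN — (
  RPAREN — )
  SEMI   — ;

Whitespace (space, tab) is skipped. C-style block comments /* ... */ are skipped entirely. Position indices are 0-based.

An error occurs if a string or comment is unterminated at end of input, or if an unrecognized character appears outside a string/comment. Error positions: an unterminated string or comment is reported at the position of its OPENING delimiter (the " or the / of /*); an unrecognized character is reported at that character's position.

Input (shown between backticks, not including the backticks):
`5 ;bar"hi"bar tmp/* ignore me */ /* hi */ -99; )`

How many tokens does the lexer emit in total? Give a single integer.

Answer: 10

Derivation:
pos=0: emit NUM '5' (now at pos=1)
pos=2: emit SEMI ';'
pos=3: emit ID 'bar' (now at pos=6)
pos=6: enter STRING mode
pos=6: emit STR "hi" (now at pos=10)
pos=10: emit ID 'bar' (now at pos=13)
pos=14: emit ID 'tmp' (now at pos=17)
pos=17: enter COMMENT mode (saw '/*')
exit COMMENT mode (now at pos=32)
pos=33: enter COMMENT mode (saw '/*')
exit COMMENT mode (now at pos=41)
pos=42: emit MINUS '-'
pos=43: emit NUM '99' (now at pos=45)
pos=45: emit SEMI ';'
pos=47: emit RPAREN ')'
DONE. 10 tokens: [NUM, SEMI, ID, STR, ID, ID, MINUS, NUM, SEMI, RPAREN]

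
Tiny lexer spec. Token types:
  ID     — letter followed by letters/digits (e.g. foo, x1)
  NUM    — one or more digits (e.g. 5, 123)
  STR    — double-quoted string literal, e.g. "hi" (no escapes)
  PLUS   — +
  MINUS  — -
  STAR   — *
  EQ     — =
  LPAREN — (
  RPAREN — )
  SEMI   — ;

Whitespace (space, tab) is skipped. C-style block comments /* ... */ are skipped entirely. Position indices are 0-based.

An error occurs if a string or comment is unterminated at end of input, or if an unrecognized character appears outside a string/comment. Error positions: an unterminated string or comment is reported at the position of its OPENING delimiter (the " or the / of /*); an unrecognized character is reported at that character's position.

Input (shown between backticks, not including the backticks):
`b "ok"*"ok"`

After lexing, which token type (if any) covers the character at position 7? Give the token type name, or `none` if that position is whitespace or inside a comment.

pos=0: emit ID 'b' (now at pos=1)
pos=2: enter STRING mode
pos=2: emit STR "ok" (now at pos=6)
pos=6: emit STAR '*'
pos=7: enter STRING mode
pos=7: emit STR "ok" (now at pos=11)
DONE. 4 tokens: [ID, STR, STAR, STR]
Position 7: char is '"' -> STR

Answer: STR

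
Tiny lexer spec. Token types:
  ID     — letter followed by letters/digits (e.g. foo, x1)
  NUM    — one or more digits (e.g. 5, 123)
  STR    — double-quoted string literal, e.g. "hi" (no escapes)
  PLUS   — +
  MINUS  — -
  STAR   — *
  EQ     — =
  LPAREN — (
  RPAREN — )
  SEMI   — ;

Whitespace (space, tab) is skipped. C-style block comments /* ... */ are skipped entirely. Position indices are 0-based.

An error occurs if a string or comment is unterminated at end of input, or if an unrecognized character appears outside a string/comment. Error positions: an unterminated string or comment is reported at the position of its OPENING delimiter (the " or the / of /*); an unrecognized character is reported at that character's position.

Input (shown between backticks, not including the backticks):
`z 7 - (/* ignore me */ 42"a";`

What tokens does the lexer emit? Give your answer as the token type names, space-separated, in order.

pos=0: emit ID 'z' (now at pos=1)
pos=2: emit NUM '7' (now at pos=3)
pos=4: emit MINUS '-'
pos=6: emit LPAREN '('
pos=7: enter COMMENT mode (saw '/*')
exit COMMENT mode (now at pos=22)
pos=23: emit NUM '42' (now at pos=25)
pos=25: enter STRING mode
pos=25: emit STR "a" (now at pos=28)
pos=28: emit SEMI ';'
DONE. 7 tokens: [ID, NUM, MINUS, LPAREN, NUM, STR, SEMI]

Answer: ID NUM MINUS LPAREN NUM STR SEMI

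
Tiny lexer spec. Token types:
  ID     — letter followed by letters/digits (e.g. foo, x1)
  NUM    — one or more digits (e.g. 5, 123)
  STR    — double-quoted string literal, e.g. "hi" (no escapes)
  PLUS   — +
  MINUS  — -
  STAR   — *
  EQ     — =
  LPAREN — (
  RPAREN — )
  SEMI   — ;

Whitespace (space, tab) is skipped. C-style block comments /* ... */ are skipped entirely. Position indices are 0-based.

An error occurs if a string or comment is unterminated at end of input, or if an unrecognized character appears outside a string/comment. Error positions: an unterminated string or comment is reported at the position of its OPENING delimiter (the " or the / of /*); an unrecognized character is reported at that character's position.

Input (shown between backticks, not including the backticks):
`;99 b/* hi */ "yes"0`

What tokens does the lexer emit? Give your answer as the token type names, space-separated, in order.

pos=0: emit SEMI ';'
pos=1: emit NUM '99' (now at pos=3)
pos=4: emit ID 'b' (now at pos=5)
pos=5: enter COMMENT mode (saw '/*')
exit COMMENT mode (now at pos=13)
pos=14: enter STRING mode
pos=14: emit STR "yes" (now at pos=19)
pos=19: emit NUM '0' (now at pos=20)
DONE. 5 tokens: [SEMI, NUM, ID, STR, NUM]

Answer: SEMI NUM ID STR NUM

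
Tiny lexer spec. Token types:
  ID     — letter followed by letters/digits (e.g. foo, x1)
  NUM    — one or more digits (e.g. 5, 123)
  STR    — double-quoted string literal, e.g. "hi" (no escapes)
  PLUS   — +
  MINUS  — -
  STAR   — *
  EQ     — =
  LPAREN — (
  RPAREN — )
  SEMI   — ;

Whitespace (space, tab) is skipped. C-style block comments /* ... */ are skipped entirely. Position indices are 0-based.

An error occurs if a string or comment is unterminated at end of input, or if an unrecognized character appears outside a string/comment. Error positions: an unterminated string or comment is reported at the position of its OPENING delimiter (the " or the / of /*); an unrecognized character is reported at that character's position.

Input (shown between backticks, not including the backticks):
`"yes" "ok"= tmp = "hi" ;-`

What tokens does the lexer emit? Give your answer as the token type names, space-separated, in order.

pos=0: enter STRING mode
pos=0: emit STR "yes" (now at pos=5)
pos=6: enter STRING mode
pos=6: emit STR "ok" (now at pos=10)
pos=10: emit EQ '='
pos=12: emit ID 'tmp' (now at pos=15)
pos=16: emit EQ '='
pos=18: enter STRING mode
pos=18: emit STR "hi" (now at pos=22)
pos=23: emit SEMI ';'
pos=24: emit MINUS '-'
DONE. 8 tokens: [STR, STR, EQ, ID, EQ, STR, SEMI, MINUS]

Answer: STR STR EQ ID EQ STR SEMI MINUS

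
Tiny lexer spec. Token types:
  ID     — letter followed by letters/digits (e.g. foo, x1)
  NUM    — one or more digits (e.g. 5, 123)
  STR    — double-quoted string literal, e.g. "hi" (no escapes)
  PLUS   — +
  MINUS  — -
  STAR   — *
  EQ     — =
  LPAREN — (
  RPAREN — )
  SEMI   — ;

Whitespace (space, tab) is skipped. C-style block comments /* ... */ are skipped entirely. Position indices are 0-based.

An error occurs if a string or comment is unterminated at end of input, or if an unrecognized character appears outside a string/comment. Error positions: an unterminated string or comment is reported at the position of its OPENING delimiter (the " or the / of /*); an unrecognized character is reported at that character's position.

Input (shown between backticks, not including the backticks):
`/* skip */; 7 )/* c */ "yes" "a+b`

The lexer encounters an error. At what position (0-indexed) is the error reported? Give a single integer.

pos=0: enter COMMENT mode (saw '/*')
exit COMMENT mode (now at pos=10)
pos=10: emit SEMI ';'
pos=12: emit NUM '7' (now at pos=13)
pos=14: emit RPAREN ')'
pos=15: enter COMMENT mode (saw '/*')
exit COMMENT mode (now at pos=22)
pos=23: enter STRING mode
pos=23: emit STR "yes" (now at pos=28)
pos=29: enter STRING mode
pos=29: ERROR — unterminated string

Answer: 29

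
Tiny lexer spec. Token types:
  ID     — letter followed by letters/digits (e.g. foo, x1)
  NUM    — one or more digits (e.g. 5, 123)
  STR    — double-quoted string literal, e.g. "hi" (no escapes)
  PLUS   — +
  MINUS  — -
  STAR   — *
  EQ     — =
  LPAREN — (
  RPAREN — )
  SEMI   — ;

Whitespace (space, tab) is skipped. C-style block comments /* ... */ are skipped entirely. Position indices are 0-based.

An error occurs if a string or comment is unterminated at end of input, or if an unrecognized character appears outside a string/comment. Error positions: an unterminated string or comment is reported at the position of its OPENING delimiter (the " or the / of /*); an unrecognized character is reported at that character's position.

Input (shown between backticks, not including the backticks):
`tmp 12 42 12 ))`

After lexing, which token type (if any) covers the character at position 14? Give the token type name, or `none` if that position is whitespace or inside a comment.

pos=0: emit ID 'tmp' (now at pos=3)
pos=4: emit NUM '12' (now at pos=6)
pos=7: emit NUM '42' (now at pos=9)
pos=10: emit NUM '12' (now at pos=12)
pos=13: emit RPAREN ')'
pos=14: emit RPAREN ')'
DONE. 6 tokens: [ID, NUM, NUM, NUM, RPAREN, RPAREN]
Position 14: char is ')' -> RPAREN

Answer: RPAREN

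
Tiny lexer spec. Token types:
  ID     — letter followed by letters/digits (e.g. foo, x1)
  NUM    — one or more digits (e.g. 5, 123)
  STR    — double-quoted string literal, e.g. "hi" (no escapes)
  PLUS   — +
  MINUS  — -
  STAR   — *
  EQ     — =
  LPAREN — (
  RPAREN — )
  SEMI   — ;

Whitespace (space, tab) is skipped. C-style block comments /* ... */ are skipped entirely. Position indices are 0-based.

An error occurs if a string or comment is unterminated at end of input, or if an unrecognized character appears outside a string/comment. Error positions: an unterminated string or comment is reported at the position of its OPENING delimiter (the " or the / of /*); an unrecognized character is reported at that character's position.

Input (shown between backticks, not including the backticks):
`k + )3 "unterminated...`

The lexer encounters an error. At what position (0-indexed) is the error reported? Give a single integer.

pos=0: emit ID 'k' (now at pos=1)
pos=2: emit PLUS '+'
pos=4: emit RPAREN ')'
pos=5: emit NUM '3' (now at pos=6)
pos=7: enter STRING mode
pos=7: ERROR — unterminated string

Answer: 7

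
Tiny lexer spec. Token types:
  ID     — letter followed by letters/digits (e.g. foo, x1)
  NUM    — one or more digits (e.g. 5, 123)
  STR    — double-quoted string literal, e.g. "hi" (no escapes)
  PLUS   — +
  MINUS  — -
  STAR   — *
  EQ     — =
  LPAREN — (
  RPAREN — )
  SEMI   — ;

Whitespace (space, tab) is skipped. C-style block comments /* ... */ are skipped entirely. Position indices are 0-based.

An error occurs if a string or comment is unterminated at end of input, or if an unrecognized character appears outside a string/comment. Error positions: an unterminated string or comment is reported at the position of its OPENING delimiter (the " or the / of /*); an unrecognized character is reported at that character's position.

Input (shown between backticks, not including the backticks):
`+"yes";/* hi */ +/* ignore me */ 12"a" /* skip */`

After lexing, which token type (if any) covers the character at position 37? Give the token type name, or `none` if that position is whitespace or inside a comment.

pos=0: emit PLUS '+'
pos=1: enter STRING mode
pos=1: emit STR "yes" (now at pos=6)
pos=6: emit SEMI ';'
pos=7: enter COMMENT mode (saw '/*')
exit COMMENT mode (now at pos=15)
pos=16: emit PLUS '+'
pos=17: enter COMMENT mode (saw '/*')
exit COMMENT mode (now at pos=32)
pos=33: emit NUM '12' (now at pos=35)
pos=35: enter STRING mode
pos=35: emit STR "a" (now at pos=38)
pos=39: enter COMMENT mode (saw '/*')
exit COMMENT mode (now at pos=49)
DONE. 6 tokens: [PLUS, STR, SEMI, PLUS, NUM, STR]
Position 37: char is '"' -> STR

Answer: STR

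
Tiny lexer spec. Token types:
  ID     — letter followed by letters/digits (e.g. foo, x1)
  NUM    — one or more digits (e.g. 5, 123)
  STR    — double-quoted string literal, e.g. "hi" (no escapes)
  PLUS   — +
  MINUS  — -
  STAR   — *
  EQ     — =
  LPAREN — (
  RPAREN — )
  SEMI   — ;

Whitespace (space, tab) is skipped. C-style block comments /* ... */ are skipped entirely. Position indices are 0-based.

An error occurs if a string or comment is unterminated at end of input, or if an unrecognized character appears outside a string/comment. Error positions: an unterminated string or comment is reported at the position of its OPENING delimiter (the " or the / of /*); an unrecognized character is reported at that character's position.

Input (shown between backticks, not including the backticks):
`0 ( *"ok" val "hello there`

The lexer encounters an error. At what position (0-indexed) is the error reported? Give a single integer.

Answer: 14

Derivation:
pos=0: emit NUM '0' (now at pos=1)
pos=2: emit LPAREN '('
pos=4: emit STAR '*'
pos=5: enter STRING mode
pos=5: emit STR "ok" (now at pos=9)
pos=10: emit ID 'val' (now at pos=13)
pos=14: enter STRING mode
pos=14: ERROR — unterminated string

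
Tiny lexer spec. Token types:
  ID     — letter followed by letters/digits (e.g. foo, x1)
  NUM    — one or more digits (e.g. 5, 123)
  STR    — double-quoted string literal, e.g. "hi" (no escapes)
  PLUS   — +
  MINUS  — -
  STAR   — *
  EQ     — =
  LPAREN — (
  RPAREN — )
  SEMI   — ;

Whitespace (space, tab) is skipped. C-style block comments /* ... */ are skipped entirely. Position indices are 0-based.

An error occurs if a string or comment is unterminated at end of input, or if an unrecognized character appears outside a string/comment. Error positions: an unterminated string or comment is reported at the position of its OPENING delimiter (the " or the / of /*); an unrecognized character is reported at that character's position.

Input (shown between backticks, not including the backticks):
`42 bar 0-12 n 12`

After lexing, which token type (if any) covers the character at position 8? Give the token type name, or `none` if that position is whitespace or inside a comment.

Answer: MINUS

Derivation:
pos=0: emit NUM '42' (now at pos=2)
pos=3: emit ID 'bar' (now at pos=6)
pos=7: emit NUM '0' (now at pos=8)
pos=8: emit MINUS '-'
pos=9: emit NUM '12' (now at pos=11)
pos=12: emit ID 'n' (now at pos=13)
pos=14: emit NUM '12' (now at pos=16)
DONE. 7 tokens: [NUM, ID, NUM, MINUS, NUM, ID, NUM]
Position 8: char is '-' -> MINUS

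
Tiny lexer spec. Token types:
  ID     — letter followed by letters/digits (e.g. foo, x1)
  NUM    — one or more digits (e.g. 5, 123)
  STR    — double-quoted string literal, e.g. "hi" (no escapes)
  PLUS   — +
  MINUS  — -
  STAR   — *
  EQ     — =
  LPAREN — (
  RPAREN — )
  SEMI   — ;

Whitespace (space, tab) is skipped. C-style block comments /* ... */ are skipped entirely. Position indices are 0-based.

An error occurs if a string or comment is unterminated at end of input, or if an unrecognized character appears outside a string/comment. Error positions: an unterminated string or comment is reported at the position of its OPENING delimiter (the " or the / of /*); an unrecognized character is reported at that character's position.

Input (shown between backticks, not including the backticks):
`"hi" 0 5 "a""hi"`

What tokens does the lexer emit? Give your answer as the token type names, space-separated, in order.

pos=0: enter STRING mode
pos=0: emit STR "hi" (now at pos=4)
pos=5: emit NUM '0' (now at pos=6)
pos=7: emit NUM '5' (now at pos=8)
pos=9: enter STRING mode
pos=9: emit STR "a" (now at pos=12)
pos=12: enter STRING mode
pos=12: emit STR "hi" (now at pos=16)
DONE. 5 tokens: [STR, NUM, NUM, STR, STR]

Answer: STR NUM NUM STR STR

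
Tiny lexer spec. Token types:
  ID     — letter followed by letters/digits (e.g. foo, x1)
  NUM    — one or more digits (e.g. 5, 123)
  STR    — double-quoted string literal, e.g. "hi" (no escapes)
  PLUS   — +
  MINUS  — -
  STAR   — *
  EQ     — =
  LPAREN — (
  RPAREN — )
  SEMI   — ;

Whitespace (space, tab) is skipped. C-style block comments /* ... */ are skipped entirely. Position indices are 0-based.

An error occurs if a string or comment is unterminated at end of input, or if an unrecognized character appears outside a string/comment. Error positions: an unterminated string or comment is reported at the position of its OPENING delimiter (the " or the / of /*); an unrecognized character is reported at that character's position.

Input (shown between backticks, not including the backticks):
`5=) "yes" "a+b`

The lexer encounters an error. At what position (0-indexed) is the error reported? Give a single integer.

pos=0: emit NUM '5' (now at pos=1)
pos=1: emit EQ '='
pos=2: emit RPAREN ')'
pos=4: enter STRING mode
pos=4: emit STR "yes" (now at pos=9)
pos=10: enter STRING mode
pos=10: ERROR — unterminated string

Answer: 10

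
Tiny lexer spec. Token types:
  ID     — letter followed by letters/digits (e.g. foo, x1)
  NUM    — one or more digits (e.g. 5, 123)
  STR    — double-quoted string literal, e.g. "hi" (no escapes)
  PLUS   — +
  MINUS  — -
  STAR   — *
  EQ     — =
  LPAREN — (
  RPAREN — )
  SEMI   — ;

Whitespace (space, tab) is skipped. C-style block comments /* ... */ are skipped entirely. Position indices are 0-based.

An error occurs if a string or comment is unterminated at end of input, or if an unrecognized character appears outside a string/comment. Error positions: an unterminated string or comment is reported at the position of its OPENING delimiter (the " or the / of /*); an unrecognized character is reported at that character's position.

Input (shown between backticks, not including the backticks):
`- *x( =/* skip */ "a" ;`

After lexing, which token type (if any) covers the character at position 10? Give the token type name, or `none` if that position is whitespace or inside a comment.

Answer: none

Derivation:
pos=0: emit MINUS '-'
pos=2: emit STAR '*'
pos=3: emit ID 'x' (now at pos=4)
pos=4: emit LPAREN '('
pos=6: emit EQ '='
pos=7: enter COMMENT mode (saw '/*')
exit COMMENT mode (now at pos=17)
pos=18: enter STRING mode
pos=18: emit STR "a" (now at pos=21)
pos=22: emit SEMI ';'
DONE. 7 tokens: [MINUS, STAR, ID, LPAREN, EQ, STR, SEMI]
Position 10: char is 's' -> none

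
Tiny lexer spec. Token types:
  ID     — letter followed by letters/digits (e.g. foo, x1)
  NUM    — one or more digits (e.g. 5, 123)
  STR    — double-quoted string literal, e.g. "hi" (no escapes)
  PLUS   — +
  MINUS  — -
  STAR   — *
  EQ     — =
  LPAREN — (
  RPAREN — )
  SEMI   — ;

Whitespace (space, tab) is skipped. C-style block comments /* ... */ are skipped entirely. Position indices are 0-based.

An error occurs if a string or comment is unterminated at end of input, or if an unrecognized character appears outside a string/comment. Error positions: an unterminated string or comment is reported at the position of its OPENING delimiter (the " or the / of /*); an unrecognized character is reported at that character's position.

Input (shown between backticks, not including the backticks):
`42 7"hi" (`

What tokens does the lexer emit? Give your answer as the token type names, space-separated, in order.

pos=0: emit NUM '42' (now at pos=2)
pos=3: emit NUM '7' (now at pos=4)
pos=4: enter STRING mode
pos=4: emit STR "hi" (now at pos=8)
pos=9: emit LPAREN '('
DONE. 4 tokens: [NUM, NUM, STR, LPAREN]

Answer: NUM NUM STR LPAREN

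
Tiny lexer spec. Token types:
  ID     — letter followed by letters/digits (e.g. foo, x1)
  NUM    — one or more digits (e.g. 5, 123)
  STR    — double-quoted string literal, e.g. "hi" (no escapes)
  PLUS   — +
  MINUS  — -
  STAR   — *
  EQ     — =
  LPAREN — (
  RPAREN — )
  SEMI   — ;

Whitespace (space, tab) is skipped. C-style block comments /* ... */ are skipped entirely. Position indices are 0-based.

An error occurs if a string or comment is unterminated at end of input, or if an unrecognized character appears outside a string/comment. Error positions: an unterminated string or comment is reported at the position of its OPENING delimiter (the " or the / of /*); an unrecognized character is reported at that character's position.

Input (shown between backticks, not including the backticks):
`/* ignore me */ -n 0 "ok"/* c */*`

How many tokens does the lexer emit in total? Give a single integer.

Answer: 5

Derivation:
pos=0: enter COMMENT mode (saw '/*')
exit COMMENT mode (now at pos=15)
pos=16: emit MINUS '-'
pos=17: emit ID 'n' (now at pos=18)
pos=19: emit NUM '0' (now at pos=20)
pos=21: enter STRING mode
pos=21: emit STR "ok" (now at pos=25)
pos=25: enter COMMENT mode (saw '/*')
exit COMMENT mode (now at pos=32)
pos=32: emit STAR '*'
DONE. 5 tokens: [MINUS, ID, NUM, STR, STAR]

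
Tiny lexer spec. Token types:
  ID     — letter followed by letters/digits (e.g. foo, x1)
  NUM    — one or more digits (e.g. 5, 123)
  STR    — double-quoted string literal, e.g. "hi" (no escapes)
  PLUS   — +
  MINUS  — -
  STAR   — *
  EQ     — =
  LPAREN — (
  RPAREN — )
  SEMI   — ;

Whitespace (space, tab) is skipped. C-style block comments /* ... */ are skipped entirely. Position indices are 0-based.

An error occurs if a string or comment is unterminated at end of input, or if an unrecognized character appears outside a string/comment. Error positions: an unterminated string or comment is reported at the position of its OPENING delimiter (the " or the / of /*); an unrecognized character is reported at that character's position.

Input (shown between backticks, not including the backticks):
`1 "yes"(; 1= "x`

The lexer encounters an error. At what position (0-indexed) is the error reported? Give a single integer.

pos=0: emit NUM '1' (now at pos=1)
pos=2: enter STRING mode
pos=2: emit STR "yes" (now at pos=7)
pos=7: emit LPAREN '('
pos=8: emit SEMI ';'
pos=10: emit NUM '1' (now at pos=11)
pos=11: emit EQ '='
pos=13: enter STRING mode
pos=13: ERROR — unterminated string

Answer: 13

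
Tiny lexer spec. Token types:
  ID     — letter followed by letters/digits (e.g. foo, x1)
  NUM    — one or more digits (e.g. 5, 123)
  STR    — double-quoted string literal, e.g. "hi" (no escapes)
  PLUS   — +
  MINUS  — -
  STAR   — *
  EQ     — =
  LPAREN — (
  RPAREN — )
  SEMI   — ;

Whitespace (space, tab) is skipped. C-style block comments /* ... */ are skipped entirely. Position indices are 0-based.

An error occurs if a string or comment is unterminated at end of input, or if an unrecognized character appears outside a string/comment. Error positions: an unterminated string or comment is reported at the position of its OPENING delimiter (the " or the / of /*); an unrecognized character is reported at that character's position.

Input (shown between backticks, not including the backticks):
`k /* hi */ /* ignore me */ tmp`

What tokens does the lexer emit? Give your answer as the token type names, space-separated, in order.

pos=0: emit ID 'k' (now at pos=1)
pos=2: enter COMMENT mode (saw '/*')
exit COMMENT mode (now at pos=10)
pos=11: enter COMMENT mode (saw '/*')
exit COMMENT mode (now at pos=26)
pos=27: emit ID 'tmp' (now at pos=30)
DONE. 2 tokens: [ID, ID]

Answer: ID ID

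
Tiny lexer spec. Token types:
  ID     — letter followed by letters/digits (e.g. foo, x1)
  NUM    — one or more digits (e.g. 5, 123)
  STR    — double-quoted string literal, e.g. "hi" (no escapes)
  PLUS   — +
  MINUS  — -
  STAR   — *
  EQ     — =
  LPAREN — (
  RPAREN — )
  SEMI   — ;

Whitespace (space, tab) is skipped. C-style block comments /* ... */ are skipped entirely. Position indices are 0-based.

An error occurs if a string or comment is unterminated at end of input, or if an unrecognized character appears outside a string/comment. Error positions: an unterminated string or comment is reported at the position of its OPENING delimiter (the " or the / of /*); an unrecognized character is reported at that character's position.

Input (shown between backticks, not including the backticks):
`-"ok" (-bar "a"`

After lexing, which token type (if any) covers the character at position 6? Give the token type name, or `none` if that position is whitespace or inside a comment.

Answer: LPAREN

Derivation:
pos=0: emit MINUS '-'
pos=1: enter STRING mode
pos=1: emit STR "ok" (now at pos=5)
pos=6: emit LPAREN '('
pos=7: emit MINUS '-'
pos=8: emit ID 'bar' (now at pos=11)
pos=12: enter STRING mode
pos=12: emit STR "a" (now at pos=15)
DONE. 6 tokens: [MINUS, STR, LPAREN, MINUS, ID, STR]
Position 6: char is '(' -> LPAREN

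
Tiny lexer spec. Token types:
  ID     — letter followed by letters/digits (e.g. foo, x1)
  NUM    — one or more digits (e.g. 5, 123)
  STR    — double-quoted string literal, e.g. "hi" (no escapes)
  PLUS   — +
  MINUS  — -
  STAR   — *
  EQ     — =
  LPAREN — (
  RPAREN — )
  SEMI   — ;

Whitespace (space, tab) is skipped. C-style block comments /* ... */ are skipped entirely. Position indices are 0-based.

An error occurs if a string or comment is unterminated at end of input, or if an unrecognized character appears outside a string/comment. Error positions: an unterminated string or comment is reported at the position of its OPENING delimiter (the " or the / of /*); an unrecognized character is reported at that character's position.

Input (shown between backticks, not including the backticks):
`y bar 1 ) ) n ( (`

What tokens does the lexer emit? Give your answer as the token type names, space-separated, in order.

Answer: ID ID NUM RPAREN RPAREN ID LPAREN LPAREN

Derivation:
pos=0: emit ID 'y' (now at pos=1)
pos=2: emit ID 'bar' (now at pos=5)
pos=6: emit NUM '1' (now at pos=7)
pos=8: emit RPAREN ')'
pos=10: emit RPAREN ')'
pos=12: emit ID 'n' (now at pos=13)
pos=14: emit LPAREN '('
pos=16: emit LPAREN '('
DONE. 8 tokens: [ID, ID, NUM, RPAREN, RPAREN, ID, LPAREN, LPAREN]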